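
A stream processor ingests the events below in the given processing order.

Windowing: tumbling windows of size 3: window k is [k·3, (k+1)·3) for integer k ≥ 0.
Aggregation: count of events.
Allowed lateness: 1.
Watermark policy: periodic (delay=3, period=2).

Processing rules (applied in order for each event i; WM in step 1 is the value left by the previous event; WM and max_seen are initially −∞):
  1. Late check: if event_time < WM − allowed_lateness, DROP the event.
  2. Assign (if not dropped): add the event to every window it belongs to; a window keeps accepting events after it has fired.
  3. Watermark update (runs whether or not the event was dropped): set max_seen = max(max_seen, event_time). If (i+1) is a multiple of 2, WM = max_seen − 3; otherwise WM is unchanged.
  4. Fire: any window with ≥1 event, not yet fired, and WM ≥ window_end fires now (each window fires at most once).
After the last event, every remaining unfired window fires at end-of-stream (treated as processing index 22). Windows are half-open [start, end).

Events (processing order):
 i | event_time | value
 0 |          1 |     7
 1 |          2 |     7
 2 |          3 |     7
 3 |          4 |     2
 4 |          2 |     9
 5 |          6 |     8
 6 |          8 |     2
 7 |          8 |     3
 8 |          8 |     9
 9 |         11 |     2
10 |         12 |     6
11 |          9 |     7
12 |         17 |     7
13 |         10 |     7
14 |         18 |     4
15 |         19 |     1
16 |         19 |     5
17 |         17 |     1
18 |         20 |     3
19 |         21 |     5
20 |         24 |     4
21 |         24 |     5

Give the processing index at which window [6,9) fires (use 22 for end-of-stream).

i=0 t=1 v=7: → [0,3); WM=−∞
i=1 t=2 v=7: → [0,3); WM=-1
i=2 t=3 v=7: → [3,6); WM=-1
i=3 t=4 v=2: → [3,6); WM=1
i=4 t=2 v=9: → [0,3); WM=1
i=5 t=6 v=8: → [6,9); WM=3; [0,3) fires=3
i=6 t=8 v=2: → [6,9); WM=3
i=7 t=8 v=3: → [6,9); WM=5
i=8 t=8 v=9: → [6,9); WM=5
i=9 t=11 v=2: → [9,12); WM=8; [3,6) fires=2
i=10 t=12 v=6: → [12,15); WM=8
i=11 t=9 v=7: → [9,12); WM=9; [6,9) fires=4
i=12 t=17 v=7: → [15,18); WM=9
i=13 t=10 v=7: → [9,12); WM=14; [9,12) fires=3
i=14 t=18 v=4: → [18,21); WM=14
i=15 t=19 v=1: → [18,21); WM=16; [12,15) fires=1
i=16 t=19 v=5: → [18,21); WM=16
i=17 t=17 v=1: → [15,18); WM=16
i=18 t=20 v=3: → [18,21); WM=16
i=19 t=21 v=5: → [21,24); WM=18; [15,18) fires=2
i=20 t=24 v=4: → [24,27); WM=18
i=21 t=24 v=5: → [24,27); WM=21; [18,21) fires=4

11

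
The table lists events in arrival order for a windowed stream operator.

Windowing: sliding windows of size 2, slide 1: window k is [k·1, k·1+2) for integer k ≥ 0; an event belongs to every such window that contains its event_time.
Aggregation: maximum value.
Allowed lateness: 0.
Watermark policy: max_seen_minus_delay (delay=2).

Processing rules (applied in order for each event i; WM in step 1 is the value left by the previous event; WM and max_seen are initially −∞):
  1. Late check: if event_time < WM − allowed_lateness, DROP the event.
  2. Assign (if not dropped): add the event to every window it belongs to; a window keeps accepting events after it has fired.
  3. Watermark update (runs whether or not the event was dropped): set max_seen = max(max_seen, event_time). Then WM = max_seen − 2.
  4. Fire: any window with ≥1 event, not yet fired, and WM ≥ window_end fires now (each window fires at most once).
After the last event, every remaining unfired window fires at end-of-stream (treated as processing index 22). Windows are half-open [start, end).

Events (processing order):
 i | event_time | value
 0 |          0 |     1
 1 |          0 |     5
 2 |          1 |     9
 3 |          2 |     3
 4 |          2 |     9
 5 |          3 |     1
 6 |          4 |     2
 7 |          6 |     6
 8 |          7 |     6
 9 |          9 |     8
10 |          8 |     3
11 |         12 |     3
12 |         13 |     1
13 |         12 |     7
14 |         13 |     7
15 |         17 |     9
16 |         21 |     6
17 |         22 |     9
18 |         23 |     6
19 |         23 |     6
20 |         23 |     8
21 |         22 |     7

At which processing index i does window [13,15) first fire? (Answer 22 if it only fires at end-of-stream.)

i=0 t=0 v=1: → [0,2); WM=-2
i=1 t=0 v=5: → [0,2); WM=-2
i=2 t=1 v=9: → [1,3),[0,2); WM=-1
i=3 t=2 v=3: → [2,4),[1,3); WM=0
i=4 t=2 v=9: → [2,4),[1,3); WM=0
i=5 t=3 v=1: → [3,5),[2,4); WM=1
i=6 t=4 v=2: → [4,6),[3,5); WM=2; [0,2) fires=9
i=7 t=6 v=6: → [6,8),[5,7); WM=4; [1,3) fires=9 [2,4) fires=9
i=8 t=7 v=6: → [7,9),[6,8); WM=5; [3,5) fires=2
i=9 t=9 v=8: → [9,11),[8,10); WM=7; [4,6) fires=2 [5,7) fires=6
i=10 t=8 v=3: → [8,10),[7,9); WM=7
i=11 t=12 v=3: → [12,14),[11,13); WM=10; [6,8) fires=6 [7,9) fires=6 [8,10) fires=8
i=12 t=13 v=1: → [13,15),[12,14); WM=11; [9,11) fires=8
i=13 t=12 v=7: → [12,14),[11,13); WM=11
i=14 t=13 v=7: → [13,15),[12,14); WM=11
i=15 t=17 v=9: → [17,19),[16,18); WM=15; [11,13) fires=7 [12,14) fires=7 [13,15) fires=7
i=16 t=21 v=6: → [21,23),[20,22); WM=19; [16,18) fires=9 [17,19) fires=9
i=17 t=22 v=9: → [22,24),[21,23); WM=20
i=18 t=23 v=6: → [23,25),[22,24); WM=21
i=19 t=23 v=6: → [23,25),[22,24); WM=21
i=20 t=23 v=8: → [23,25),[22,24); WM=21
i=21 t=22 v=7: → [22,24),[21,23); WM=21

15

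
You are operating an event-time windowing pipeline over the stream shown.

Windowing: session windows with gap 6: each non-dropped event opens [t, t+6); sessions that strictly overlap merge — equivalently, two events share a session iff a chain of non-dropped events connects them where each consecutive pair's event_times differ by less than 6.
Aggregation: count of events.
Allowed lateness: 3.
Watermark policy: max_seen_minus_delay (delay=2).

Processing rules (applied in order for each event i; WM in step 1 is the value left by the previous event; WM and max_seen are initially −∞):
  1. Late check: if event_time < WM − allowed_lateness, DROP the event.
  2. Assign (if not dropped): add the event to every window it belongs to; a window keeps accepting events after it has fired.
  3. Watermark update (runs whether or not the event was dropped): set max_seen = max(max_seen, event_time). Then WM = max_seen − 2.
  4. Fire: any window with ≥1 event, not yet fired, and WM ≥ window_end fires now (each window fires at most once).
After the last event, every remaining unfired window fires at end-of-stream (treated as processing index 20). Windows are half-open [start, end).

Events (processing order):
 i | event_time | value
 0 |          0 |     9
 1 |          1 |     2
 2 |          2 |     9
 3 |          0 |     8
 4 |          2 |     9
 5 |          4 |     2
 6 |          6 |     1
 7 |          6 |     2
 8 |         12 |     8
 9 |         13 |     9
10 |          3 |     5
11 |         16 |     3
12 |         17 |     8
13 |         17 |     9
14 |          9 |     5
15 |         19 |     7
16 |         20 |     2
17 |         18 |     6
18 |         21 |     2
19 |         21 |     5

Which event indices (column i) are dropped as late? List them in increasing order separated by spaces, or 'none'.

i=0 t=0 v=9: → [0,6); WM=-2
i=1 t=1 v=2: → [0,7); WM=-1
i=2 t=2 v=9: → [0,8); WM=0
i=3 t=0 v=8: → [0,8); WM=0
i=4 t=2 v=9: → [0,8); WM=0
i=5 t=4 v=2: → [0,10); WM=2
i=6 t=6 v=1: → [0,12); WM=4
i=7 t=6 v=2: → [0,12); WM=4
i=8 t=12 v=8: → [12,18); WM=10
i=9 t=13 v=9: → [12,19); WM=11
i=10 t=3 v=5: DROP (t<11-3); WM=11
i=11 t=16 v=3: → [12,22); WM=14
i=12 t=17 v=8: → [12,23); WM=15
i=13 t=17 v=9: → [12,23); WM=15
i=14 t=9 v=5: DROP (t<15-3); WM=15
i=15 t=19 v=7: → [12,25); WM=17
i=16 t=20 v=2: → [12,26); WM=18
i=17 t=18 v=6: → [12,26); WM=18
i=18 t=21 v=2: → [12,27); WM=19
i=19 t=21 v=5: → [12,27); WM=19

10 14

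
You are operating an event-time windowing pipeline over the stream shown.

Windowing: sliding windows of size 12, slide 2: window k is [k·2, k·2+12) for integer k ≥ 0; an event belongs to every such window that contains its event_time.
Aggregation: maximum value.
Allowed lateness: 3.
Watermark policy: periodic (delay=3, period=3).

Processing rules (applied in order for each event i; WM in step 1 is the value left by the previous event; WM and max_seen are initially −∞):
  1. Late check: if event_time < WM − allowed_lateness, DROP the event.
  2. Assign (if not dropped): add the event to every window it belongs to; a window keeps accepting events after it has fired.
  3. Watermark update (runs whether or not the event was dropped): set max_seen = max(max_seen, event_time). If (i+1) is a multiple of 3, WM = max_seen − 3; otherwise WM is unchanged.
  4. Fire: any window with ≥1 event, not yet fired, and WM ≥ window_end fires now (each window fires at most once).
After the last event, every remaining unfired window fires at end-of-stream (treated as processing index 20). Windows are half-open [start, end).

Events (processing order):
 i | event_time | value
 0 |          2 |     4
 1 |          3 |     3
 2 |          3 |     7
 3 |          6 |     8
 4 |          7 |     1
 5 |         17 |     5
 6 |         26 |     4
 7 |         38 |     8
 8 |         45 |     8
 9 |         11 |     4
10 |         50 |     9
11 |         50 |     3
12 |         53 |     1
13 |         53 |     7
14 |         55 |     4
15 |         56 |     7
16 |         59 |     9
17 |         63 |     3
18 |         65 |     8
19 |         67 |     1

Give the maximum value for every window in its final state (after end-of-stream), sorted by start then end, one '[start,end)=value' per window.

i=0 t=2 v=4: → [2,14),[0,12); WM=−∞
i=1 t=3 v=3: → [2,14),[0,12); WM=−∞
i=2 t=3 v=7: → [2,14),[0,12); WM=0
i=3 t=6 v=8: → [6,18),[4,16),[2,14),[0,12); WM=0
i=4 t=7 v=1: → [6,18),[4,16),[2,14),[0,12); WM=0
i=5 t=17 v=5: → [16,28),[14,26),[12,24),[10,22),[8,20),[6,18); WM=14; [0,12) fires=8 [2,14) fires=8
i=6 t=26 v=4: → [26,38),[24,36),[22,34),[20,32),[18,30),[16,28); WM=14
i=7 t=38 v=8: → [38,50),[36,48),[34,46),[32,44),[30,42),[28,40); WM=14
i=8 t=45 v=8: → [44,56),[42,54),[40,52),[38,50),[36,48),[34,46); WM=42; [4,16) fires=8 [6,18) fires=8 [8,20) fires=5 [10,22) fires=5 [12,24) fires=5 [14,26) fires=5 [16,28) fires=5 [18,30) fires=4 [20,32) fires=4 [22,34) fires=4 [24,36) fires=4 [26,38) fires=4 [28,40) fires=8 [30,42) fires=8
i=9 t=11 v=4: DROP (t<42-3); WM=42
i=10 t=50 v=9: → [50,62),[48,60),[46,58),[44,56),[42,54),[40,52); WM=42
i=11 t=50 v=3: → [50,62),[48,60),[46,58),[44,56),[42,54),[40,52); WM=47; [32,44) fires=8 [34,46) fires=8
i=12 t=53 v=1: → [52,64),[50,62),[48,60),[46,58),[44,56),[42,54); WM=47
i=13 t=53 v=7: → [52,64),[50,62),[48,60),[46,58),[44,56),[42,54); WM=47
i=14 t=55 v=4: → [54,66),[52,64),[50,62),[48,60),[46,58),[44,56); WM=52; [36,48) fires=8 [38,50) fires=8 [40,52) fires=9
i=15 t=56 v=7: → [56,68),[54,66),[52,64),[50,62),[48,60),[46,58); WM=52
i=16 t=59 v=9: → [58,70),[56,68),[54,66),[52,64),[50,62),[48,60); WM=52
i=17 t=63 v=3: → [62,74),[60,72),[58,70),[56,68),[54,66),[52,64); WM=60; [42,54) fires=9 [44,56) fires=9 [46,58) fires=9 [48,60) fires=9
i=18 t=65 v=8: → [64,76),[62,74),[60,72),[58,70),[56,68),[54,66); WM=60
i=19 t=67 v=1: → [66,78),[64,76),[62,74),[60,72),[58,70),[56,68); WM=60

[0,12)=8 [2,14)=8 [4,16)=8 [6,18)=8 [8,20)=5 [10,22)=5 [12,24)=5 [14,26)=5 [16,28)=5 [18,30)=4 [20,32)=4 [22,34)=4 [24,36)=4 [26,38)=4 [28,40)=8 [30,42)=8 [32,44)=8 [34,46)=8 [36,48)=8 [38,50)=8 [40,52)=9 [42,54)=9 [44,56)=9 [46,58)=9 [48,60)=9 [50,62)=9 [52,64)=9 [54,66)=9 [56,68)=9 [58,70)=9 [60,72)=8 [62,74)=8 [64,76)=8 [66,78)=1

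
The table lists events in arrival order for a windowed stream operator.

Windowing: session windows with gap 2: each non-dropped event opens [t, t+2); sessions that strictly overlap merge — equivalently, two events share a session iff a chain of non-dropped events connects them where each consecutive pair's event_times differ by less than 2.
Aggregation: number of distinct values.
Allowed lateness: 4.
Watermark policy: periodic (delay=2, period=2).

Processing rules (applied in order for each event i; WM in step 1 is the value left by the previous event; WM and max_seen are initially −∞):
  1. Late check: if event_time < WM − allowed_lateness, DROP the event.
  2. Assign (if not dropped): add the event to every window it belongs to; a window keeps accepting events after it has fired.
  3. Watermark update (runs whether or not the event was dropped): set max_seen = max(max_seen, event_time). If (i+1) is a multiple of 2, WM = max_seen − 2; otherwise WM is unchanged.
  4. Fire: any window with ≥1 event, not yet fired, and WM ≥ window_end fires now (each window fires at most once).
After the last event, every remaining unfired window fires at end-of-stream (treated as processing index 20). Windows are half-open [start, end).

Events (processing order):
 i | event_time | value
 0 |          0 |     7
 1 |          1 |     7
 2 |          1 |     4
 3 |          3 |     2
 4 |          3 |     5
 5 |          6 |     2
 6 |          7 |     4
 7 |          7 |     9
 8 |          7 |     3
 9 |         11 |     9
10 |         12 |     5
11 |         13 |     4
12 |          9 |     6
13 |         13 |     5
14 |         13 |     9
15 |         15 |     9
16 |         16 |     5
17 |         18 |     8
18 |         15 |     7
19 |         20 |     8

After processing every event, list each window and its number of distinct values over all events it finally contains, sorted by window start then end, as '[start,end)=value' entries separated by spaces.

i=0 t=0 v=7: → [0,2); WM=−∞
i=1 t=1 v=7: → [0,3); WM=-1
i=2 t=1 v=4: → [0,3); WM=-1
i=3 t=3 v=2: → [3,5); WM=1
i=4 t=3 v=5: → [3,5); WM=1
i=5 t=6 v=2: → [6,8); WM=4
i=6 t=7 v=4: → [6,9); WM=4
i=7 t=7 v=9: → [6,9); WM=5
i=8 t=7 v=3: → [6,9); WM=5
i=9 t=11 v=9: → [11,13); WM=9
i=10 t=12 v=5: → [11,14); WM=9
i=11 t=13 v=4: → [11,15); WM=11
i=12 t=9 v=6: → [9,11); WM=11
i=13 t=13 v=5: → [11,15); WM=11
i=14 t=13 v=9: → [11,15); WM=11
i=15 t=15 v=9: → [15,17); WM=13
i=16 t=16 v=5: → [15,18); WM=13
i=17 t=18 v=8: → [18,20); WM=16
i=18 t=15 v=7: → [15,18); WM=16
i=19 t=20 v=8: → [20,22); WM=18

[0,3)=2 [3,5)=2 [6,9)=4 [9,11)=1 [11,15)=3 [15,18)=3 [18,20)=1 [20,22)=1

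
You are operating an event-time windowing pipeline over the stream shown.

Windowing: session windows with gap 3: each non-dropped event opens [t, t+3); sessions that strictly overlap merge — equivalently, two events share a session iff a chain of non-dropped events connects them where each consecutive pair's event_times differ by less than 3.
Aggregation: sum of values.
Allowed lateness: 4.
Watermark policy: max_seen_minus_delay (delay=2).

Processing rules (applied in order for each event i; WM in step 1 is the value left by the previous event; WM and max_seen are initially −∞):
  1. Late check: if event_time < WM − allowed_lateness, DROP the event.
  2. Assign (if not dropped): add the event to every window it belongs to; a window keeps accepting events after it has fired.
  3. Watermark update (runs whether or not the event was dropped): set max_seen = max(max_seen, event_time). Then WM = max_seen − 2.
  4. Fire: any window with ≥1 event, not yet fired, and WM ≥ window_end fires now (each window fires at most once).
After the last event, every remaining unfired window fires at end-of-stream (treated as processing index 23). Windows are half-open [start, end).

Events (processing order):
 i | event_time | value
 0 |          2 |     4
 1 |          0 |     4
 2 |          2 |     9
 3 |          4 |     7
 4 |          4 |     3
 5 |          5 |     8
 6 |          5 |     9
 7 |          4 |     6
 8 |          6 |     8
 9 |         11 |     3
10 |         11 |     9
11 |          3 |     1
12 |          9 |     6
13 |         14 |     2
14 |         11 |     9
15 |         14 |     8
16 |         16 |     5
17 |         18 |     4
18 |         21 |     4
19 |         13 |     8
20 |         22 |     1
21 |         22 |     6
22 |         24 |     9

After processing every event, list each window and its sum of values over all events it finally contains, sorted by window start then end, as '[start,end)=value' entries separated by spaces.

[0,9)=58 [9,14)=27 [14,21)=19 [21,27)=20

i=0 t=2 v=4: → [2,5); WM=0
i=1 t=0 v=4: → [0,5); WM=0
i=2 t=2 v=9: → [0,5); WM=0
i=3 t=4 v=7: → [0,7); WM=2
i=4 t=4 v=3: → [0,7); WM=2
i=5 t=5 v=8: → [0,8); WM=3
i=6 t=5 v=9: → [0,8); WM=3
i=7 t=4 v=6: → [0,8); WM=3
i=8 t=6 v=8: → [0,9); WM=4
i=9 t=11 v=3: → [11,14); WM=9
i=10 t=11 v=9: → [11,14); WM=9
i=11 t=3 v=1: DROP (t<9-4); WM=9
i=12 t=9 v=6: → [9,14); WM=9
i=13 t=14 v=2: → [14,17); WM=12
i=14 t=11 v=9: → [9,14); WM=12
i=15 t=14 v=8: → [14,17); WM=12
i=16 t=16 v=5: → [14,19); WM=14
i=17 t=18 v=4: → [14,21); WM=16
i=18 t=21 v=4: → [21,24); WM=19
i=19 t=13 v=8: DROP (t<19-4); WM=19
i=20 t=22 v=1: → [21,25); WM=20
i=21 t=22 v=6: → [21,25); WM=20
i=22 t=24 v=9: → [21,27); WM=22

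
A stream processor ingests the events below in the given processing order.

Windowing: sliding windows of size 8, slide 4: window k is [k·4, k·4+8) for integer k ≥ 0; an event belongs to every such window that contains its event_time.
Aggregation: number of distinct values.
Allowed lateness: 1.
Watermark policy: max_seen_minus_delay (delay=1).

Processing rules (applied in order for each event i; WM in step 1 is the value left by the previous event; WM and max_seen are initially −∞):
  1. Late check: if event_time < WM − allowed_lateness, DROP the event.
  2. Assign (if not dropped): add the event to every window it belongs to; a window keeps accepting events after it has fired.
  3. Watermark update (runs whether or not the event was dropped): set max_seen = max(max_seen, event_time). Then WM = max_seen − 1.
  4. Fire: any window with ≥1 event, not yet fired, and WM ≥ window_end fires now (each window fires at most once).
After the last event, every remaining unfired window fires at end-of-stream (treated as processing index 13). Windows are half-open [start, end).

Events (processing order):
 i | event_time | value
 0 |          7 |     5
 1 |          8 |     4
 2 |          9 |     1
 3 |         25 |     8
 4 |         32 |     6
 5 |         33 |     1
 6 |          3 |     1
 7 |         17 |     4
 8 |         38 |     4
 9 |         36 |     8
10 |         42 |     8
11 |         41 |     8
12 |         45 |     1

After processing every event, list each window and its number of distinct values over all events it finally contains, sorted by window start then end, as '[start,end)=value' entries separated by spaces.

[0,8)=1 [4,12)=3 [8,16)=2 [20,28)=1 [24,32)=1 [28,36)=2 [32,40)=4 [36,44)=2 [40,48)=2 [44,52)=1

i=0 t=7 v=5: → [4,12),[0,8); WM=6
i=1 t=8 v=4: → [8,16),[4,12); WM=7
i=2 t=9 v=1: → [8,16),[4,12); WM=8; [0,8) fires=1
i=3 t=25 v=8: → [24,32),[20,28); WM=24; [4,12) fires=3 [8,16) fires=2
i=4 t=32 v=6: → [32,40),[28,36); WM=31; [20,28) fires=1
i=5 t=33 v=1: → [32,40),[28,36); WM=32; [24,32) fires=1
i=6 t=3 v=1: DROP (t<32-1); WM=32
i=7 t=17 v=4: DROP (t<32-1); WM=32
i=8 t=38 v=4: → [36,44),[32,40); WM=37; [28,36) fires=2
i=9 t=36 v=8: → [36,44),[32,40); WM=37
i=10 t=42 v=8: → [40,48),[36,44); WM=41; [32,40) fires=4
i=11 t=41 v=8: → [40,48),[36,44); WM=41
i=12 t=45 v=1: → [44,52),[40,48); WM=44; [36,44) fires=2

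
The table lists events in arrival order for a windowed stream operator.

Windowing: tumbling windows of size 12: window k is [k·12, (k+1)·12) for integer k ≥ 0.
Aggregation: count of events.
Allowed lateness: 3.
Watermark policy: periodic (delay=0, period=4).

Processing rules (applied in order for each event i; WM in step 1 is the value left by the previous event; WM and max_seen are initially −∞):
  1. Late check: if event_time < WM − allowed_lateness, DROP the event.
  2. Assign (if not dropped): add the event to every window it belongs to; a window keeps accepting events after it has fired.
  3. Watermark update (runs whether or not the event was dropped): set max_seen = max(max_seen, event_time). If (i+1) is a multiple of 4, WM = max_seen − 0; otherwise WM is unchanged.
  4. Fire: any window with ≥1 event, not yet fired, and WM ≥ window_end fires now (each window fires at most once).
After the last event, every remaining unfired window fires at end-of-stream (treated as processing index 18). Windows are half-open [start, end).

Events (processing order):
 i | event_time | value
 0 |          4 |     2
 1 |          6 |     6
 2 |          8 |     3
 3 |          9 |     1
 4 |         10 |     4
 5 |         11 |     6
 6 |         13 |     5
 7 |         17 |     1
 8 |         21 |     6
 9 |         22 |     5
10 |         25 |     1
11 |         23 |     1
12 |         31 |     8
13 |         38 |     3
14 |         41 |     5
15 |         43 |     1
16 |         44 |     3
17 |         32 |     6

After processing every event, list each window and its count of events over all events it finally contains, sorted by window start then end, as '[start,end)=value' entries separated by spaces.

[0,12)=6 [12,24)=5 [24,36)=2 [36,48)=4

i=0 t=4 v=2: → [0,12); WM=−∞
i=1 t=6 v=6: → [0,12); WM=−∞
i=2 t=8 v=3: → [0,12); WM=−∞
i=3 t=9 v=1: → [0,12); WM=9
i=4 t=10 v=4: → [0,12); WM=9
i=5 t=11 v=6: → [0,12); WM=9
i=6 t=13 v=5: → [12,24); WM=9
i=7 t=17 v=1: → [12,24); WM=17; [0,12) fires=6
i=8 t=21 v=6: → [12,24); WM=17
i=9 t=22 v=5: → [12,24); WM=17
i=10 t=25 v=1: → [24,36); WM=17
i=11 t=23 v=1: → [12,24); WM=25; [12,24) fires=5
i=12 t=31 v=8: → [24,36); WM=25
i=13 t=38 v=3: → [36,48); WM=25
i=14 t=41 v=5: → [36,48); WM=25
i=15 t=43 v=1: → [36,48); WM=43; [24,36) fires=2
i=16 t=44 v=3: → [36,48); WM=43
i=17 t=32 v=6: DROP (t<43-3); WM=43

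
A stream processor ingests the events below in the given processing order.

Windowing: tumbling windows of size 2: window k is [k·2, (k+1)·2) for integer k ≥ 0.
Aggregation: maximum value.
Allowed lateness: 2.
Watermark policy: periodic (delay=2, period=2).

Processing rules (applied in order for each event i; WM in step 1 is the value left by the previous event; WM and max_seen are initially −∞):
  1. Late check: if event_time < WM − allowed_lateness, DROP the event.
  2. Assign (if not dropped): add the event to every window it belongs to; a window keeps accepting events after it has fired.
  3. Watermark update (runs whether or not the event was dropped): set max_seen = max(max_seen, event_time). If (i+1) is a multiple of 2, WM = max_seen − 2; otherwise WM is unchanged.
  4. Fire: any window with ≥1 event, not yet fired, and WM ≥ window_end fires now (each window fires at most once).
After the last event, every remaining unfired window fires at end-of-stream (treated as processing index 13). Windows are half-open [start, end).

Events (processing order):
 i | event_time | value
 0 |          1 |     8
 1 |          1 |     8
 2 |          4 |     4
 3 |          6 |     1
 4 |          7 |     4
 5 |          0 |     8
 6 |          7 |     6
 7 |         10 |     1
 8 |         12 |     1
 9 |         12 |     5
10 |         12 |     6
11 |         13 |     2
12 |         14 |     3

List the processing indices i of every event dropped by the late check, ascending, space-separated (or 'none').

5

i=0 t=1 v=8: → [0,2); WM=−∞
i=1 t=1 v=8: → [0,2); WM=-1
i=2 t=4 v=4: → [4,6); WM=-1
i=3 t=6 v=1: → [6,8); WM=4; [0,2) fires=8
i=4 t=7 v=4: → [6,8); WM=4
i=5 t=0 v=8: DROP (t<4-2); WM=5
i=6 t=7 v=6: → [6,8); WM=5
i=7 t=10 v=1: → [10,12); WM=8; [4,6) fires=4 [6,8) fires=6
i=8 t=12 v=1: → [12,14); WM=8
i=9 t=12 v=5: → [12,14); WM=10
i=10 t=12 v=6: → [12,14); WM=10
i=11 t=13 v=2: → [12,14); WM=11
i=12 t=14 v=3: → [14,16); WM=11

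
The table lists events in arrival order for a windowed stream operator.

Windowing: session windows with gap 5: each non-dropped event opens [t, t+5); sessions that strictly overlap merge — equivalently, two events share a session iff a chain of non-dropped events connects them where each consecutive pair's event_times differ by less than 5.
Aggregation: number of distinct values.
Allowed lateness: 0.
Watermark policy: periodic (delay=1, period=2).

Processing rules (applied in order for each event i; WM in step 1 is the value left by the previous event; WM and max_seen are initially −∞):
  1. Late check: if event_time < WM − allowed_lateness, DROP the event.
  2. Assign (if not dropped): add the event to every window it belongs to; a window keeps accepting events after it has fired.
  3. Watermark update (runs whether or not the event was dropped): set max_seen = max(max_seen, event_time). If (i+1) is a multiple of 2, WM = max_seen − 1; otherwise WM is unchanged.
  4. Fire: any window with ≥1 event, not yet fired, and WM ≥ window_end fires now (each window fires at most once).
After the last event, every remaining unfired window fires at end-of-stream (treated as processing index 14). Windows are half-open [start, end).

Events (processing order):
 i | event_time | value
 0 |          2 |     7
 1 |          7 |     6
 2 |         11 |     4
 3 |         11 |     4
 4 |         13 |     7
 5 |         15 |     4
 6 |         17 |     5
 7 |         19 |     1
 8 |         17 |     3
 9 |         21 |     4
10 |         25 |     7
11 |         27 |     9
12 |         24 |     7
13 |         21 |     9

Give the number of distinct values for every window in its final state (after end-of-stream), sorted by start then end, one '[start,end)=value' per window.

[2,7)=1 [7,32)=6

i=0 t=2 v=7: → [2,7); WM=−∞
i=1 t=7 v=6: → [7,12); WM=6
i=2 t=11 v=4: → [7,16); WM=6
i=3 t=11 v=4: → [7,16); WM=10
i=4 t=13 v=7: → [7,18); WM=10
i=5 t=15 v=4: → [7,20); WM=14
i=6 t=17 v=5: → [7,22); WM=14
i=7 t=19 v=1: → [7,24); WM=18
i=8 t=17 v=3: DROP (t<18-0); WM=18
i=9 t=21 v=4: → [7,26); WM=20
i=10 t=25 v=7: → [7,30); WM=20
i=11 t=27 v=9: → [7,32); WM=26
i=12 t=24 v=7: DROP (t<26-0); WM=26
i=13 t=21 v=9: DROP (t<26-0); WM=26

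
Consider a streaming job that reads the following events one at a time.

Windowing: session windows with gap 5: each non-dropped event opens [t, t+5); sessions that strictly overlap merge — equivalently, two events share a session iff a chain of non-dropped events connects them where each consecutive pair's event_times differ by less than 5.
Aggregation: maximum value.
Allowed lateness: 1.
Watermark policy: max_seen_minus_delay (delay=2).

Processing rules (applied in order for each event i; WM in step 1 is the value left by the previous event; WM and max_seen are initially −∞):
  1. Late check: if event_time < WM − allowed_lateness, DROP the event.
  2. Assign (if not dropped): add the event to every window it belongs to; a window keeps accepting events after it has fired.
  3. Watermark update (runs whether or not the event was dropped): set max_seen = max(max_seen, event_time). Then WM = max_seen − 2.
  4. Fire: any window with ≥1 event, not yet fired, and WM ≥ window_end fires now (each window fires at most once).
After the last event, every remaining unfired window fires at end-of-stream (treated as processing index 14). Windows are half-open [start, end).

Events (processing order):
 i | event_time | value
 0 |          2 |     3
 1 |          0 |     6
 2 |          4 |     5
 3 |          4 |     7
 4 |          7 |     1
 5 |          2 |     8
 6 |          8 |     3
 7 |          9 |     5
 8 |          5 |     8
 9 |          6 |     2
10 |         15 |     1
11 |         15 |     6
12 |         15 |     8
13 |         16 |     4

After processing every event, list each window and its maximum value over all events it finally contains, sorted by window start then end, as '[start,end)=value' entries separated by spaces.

[0,14)=7 [15,21)=8

i=0 t=2 v=3: → [2,7); WM=0
i=1 t=0 v=6: → [0,7); WM=0
i=2 t=4 v=5: → [0,9); WM=2
i=3 t=4 v=7: → [0,9); WM=2
i=4 t=7 v=1: → [0,12); WM=5
i=5 t=2 v=8: DROP (t<5-1); WM=5
i=6 t=8 v=3: → [0,13); WM=6
i=7 t=9 v=5: → [0,14); WM=7
i=8 t=5 v=8: DROP (t<7-1); WM=7
i=9 t=6 v=2: → [0,14); WM=7
i=10 t=15 v=1: → [15,20); WM=13
i=11 t=15 v=6: → [15,20); WM=13
i=12 t=15 v=8: → [15,20); WM=13
i=13 t=16 v=4: → [15,21); WM=14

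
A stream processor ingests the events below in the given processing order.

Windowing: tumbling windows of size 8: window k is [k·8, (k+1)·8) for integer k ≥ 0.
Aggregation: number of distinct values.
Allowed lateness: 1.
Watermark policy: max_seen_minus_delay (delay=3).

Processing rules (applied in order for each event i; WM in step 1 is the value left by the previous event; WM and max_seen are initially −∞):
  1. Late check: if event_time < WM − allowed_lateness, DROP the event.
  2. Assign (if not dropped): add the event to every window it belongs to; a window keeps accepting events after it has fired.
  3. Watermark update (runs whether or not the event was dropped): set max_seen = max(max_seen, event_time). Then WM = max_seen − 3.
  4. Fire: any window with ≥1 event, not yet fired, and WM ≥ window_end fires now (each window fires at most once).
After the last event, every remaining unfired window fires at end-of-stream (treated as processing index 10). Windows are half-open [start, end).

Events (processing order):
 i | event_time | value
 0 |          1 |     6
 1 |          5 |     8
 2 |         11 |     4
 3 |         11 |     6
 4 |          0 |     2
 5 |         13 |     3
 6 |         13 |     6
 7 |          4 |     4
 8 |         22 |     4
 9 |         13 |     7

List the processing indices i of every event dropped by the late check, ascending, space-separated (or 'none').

4 7 9

i=0 t=1 v=6: → [0,8); WM=-2
i=1 t=5 v=8: → [0,8); WM=2
i=2 t=11 v=4: → [8,16); WM=8; [0,8) fires=2
i=3 t=11 v=6: → [8,16); WM=8
i=4 t=0 v=2: DROP (t<8-1); WM=8
i=5 t=13 v=3: → [8,16); WM=10
i=6 t=13 v=6: → [8,16); WM=10
i=7 t=4 v=4: DROP (t<10-1); WM=10
i=8 t=22 v=4: → [16,24); WM=19; [8,16) fires=3
i=9 t=13 v=7: DROP (t<19-1); WM=19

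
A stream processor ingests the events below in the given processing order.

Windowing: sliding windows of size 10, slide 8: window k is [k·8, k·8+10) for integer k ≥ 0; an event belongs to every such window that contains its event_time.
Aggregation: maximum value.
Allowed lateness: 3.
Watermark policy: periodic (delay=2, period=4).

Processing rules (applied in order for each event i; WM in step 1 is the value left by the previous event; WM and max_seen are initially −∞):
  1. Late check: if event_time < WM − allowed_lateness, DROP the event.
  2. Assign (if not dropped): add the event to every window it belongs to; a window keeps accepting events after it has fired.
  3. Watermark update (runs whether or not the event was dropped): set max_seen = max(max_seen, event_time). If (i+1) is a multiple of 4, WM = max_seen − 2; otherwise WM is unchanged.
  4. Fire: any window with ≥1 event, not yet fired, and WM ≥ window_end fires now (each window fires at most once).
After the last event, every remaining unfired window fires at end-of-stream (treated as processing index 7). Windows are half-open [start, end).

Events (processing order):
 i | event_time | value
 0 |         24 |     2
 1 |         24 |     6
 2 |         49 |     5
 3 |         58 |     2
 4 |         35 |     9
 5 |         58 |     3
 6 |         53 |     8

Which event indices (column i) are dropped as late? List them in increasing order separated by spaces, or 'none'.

i=0 t=24 v=2: → [24,34),[16,26); WM=−∞
i=1 t=24 v=6: → [24,34),[16,26); WM=−∞
i=2 t=49 v=5: → [48,58),[40,50); WM=−∞
i=3 t=58 v=2: → [56,66); WM=56; [16,26) fires=6 [24,34) fires=6 [40,50) fires=5
i=4 t=35 v=9: DROP (t<56-3); WM=56
i=5 t=58 v=3: → [56,66); WM=56
i=6 t=53 v=8: → [48,58); WM=56

4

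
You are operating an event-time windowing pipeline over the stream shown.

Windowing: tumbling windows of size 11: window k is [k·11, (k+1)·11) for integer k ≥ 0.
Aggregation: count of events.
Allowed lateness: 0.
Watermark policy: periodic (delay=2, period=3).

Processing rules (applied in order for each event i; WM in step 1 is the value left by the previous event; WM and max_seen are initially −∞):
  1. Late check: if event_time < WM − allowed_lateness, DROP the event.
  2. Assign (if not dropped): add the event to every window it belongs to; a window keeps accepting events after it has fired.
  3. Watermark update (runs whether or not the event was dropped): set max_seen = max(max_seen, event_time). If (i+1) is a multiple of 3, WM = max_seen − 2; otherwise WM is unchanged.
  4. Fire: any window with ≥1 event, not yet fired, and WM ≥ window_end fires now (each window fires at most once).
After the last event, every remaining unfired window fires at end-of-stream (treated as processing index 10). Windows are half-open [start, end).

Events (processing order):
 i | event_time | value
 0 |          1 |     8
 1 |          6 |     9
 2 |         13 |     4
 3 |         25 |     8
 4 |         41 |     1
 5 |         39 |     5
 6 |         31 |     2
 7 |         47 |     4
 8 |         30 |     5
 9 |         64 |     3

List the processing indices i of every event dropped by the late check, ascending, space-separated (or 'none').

6 8

i=0 t=1 v=8: → [0,11); WM=−∞
i=1 t=6 v=9: → [0,11); WM=−∞
i=2 t=13 v=4: → [11,22); WM=11; [0,11) fires=2
i=3 t=25 v=8: → [22,33); WM=11
i=4 t=41 v=1: → [33,44); WM=11
i=5 t=39 v=5: → [33,44); WM=39; [11,22) fires=1 [22,33) fires=1
i=6 t=31 v=2: DROP (t<39-0); WM=39
i=7 t=47 v=4: → [44,55); WM=39
i=8 t=30 v=5: DROP (t<39-0); WM=45; [33,44) fires=2
i=9 t=64 v=3: → [55,66); WM=45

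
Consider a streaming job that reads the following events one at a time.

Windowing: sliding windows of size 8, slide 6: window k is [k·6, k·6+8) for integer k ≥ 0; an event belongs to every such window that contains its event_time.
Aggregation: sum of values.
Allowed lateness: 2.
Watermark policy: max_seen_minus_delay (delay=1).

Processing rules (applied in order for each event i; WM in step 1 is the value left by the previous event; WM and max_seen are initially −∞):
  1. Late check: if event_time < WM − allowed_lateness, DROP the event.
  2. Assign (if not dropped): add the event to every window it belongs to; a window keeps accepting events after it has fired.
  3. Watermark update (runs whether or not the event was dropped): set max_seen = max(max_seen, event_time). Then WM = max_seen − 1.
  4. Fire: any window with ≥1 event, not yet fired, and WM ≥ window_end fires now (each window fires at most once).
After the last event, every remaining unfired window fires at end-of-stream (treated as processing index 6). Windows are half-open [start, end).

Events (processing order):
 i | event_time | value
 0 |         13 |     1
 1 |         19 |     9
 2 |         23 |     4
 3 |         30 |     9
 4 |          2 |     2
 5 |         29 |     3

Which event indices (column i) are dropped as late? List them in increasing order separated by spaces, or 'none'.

4

i=0 t=13 v=1: → [12,20),[6,14); WM=12
i=1 t=19 v=9: → [18,26),[12,20); WM=18; [6,14) fires=1
i=2 t=23 v=4: → [18,26); WM=22; [12,20) fires=10
i=3 t=30 v=9: → [30,38),[24,32); WM=29; [18,26) fires=13
i=4 t=2 v=2: DROP (t<29-2); WM=29
i=5 t=29 v=3: → [24,32); WM=29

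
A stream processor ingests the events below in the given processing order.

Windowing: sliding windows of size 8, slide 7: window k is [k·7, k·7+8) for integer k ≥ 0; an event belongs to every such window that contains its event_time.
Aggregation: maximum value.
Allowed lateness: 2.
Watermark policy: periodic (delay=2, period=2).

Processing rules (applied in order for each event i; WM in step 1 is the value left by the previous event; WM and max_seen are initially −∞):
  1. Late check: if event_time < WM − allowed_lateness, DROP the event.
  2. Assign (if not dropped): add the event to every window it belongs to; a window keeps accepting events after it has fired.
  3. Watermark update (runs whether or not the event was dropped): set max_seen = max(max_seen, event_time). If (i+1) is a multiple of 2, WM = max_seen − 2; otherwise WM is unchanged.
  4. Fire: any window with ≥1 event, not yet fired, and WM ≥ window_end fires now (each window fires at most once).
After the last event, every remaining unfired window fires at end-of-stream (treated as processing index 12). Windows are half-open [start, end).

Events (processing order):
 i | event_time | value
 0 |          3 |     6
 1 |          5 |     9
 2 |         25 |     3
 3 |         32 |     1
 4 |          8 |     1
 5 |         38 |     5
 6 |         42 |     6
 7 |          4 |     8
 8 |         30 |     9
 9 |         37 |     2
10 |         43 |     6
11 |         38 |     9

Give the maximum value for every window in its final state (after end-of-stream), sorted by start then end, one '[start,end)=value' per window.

i=0 t=3 v=6: → [0,8); WM=−∞
i=1 t=5 v=9: → [0,8); WM=3
i=2 t=25 v=3: → [21,29); WM=3
i=3 t=32 v=1: → [28,36); WM=30; [0,8) fires=9 [21,29) fires=3
i=4 t=8 v=1: DROP (t<30-2); WM=30
i=5 t=38 v=5: → [35,43); WM=36; [28,36) fires=1
i=6 t=42 v=6: → [42,50),[35,43); WM=36
i=7 t=4 v=8: DROP (t<36-2); WM=40
i=8 t=30 v=9: DROP (t<40-2); WM=40
i=9 t=37 v=2: DROP (t<40-2); WM=40
i=10 t=43 v=6: → [42,50); WM=40
i=11 t=38 v=9: → [35,43); WM=41

[0,8)=9 [21,29)=3 [28,36)=1 [35,43)=9 [42,50)=6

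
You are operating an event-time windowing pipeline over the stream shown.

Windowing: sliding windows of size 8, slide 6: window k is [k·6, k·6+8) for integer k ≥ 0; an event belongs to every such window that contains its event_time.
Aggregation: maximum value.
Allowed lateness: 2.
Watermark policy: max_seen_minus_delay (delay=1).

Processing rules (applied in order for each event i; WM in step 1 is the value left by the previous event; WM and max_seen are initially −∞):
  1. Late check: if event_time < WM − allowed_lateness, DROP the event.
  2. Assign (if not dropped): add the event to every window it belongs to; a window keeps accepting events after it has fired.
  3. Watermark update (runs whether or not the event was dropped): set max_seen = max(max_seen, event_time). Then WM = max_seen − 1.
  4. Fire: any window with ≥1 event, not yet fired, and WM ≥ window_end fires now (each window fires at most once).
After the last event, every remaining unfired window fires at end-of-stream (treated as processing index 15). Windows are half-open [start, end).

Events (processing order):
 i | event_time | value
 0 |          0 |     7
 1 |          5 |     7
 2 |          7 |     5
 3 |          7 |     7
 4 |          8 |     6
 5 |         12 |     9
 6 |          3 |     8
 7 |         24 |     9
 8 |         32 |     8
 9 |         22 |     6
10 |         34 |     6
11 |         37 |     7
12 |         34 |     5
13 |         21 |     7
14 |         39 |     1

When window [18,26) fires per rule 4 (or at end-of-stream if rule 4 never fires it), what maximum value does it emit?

i=0 t=0 v=7: → [0,8); WM=-1
i=1 t=5 v=7: → [0,8); WM=4
i=2 t=7 v=5: → [6,14),[0,8); WM=6
i=3 t=7 v=7: → [6,14),[0,8); WM=6
i=4 t=8 v=6: → [6,14); WM=7
i=5 t=12 v=9: → [12,20),[6,14); WM=11; [0,8) fires=7
i=6 t=3 v=8: DROP (t<11-2); WM=11
i=7 t=24 v=9: → [24,32),[18,26); WM=23; [6,14) fires=9 [12,20) fires=9
i=8 t=32 v=8: → [30,38); WM=31; [18,26) fires=9
i=9 t=22 v=6: DROP (t<31-2); WM=31
i=10 t=34 v=6: → [30,38); WM=33; [24,32) fires=9
i=11 t=37 v=7: → [36,44),[30,38); WM=36
i=12 t=34 v=5: → [30,38); WM=36
i=13 t=21 v=7: DROP (t<36-2); WM=36
i=14 t=39 v=1: → [36,44); WM=38; [30,38) fires=8

9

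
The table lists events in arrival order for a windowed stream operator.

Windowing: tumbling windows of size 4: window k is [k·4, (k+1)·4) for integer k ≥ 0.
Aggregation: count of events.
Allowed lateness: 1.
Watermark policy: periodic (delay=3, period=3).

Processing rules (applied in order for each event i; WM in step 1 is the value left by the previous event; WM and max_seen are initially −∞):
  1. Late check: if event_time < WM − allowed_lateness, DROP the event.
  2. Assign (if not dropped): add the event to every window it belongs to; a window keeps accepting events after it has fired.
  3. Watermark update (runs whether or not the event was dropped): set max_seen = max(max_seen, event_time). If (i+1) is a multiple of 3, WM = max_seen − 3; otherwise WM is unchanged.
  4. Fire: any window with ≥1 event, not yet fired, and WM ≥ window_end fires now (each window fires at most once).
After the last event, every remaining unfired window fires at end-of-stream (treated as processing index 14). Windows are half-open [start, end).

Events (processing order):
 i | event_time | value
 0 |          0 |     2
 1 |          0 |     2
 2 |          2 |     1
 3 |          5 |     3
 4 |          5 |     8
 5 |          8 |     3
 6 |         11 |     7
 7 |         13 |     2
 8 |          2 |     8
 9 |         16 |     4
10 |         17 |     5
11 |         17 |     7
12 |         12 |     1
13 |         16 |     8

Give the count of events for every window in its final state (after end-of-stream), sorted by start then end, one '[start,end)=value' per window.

i=0 t=0 v=2: → [0,4); WM=−∞
i=1 t=0 v=2: → [0,4); WM=−∞
i=2 t=2 v=1: → [0,4); WM=-1
i=3 t=5 v=3: → [4,8); WM=-1
i=4 t=5 v=8: → [4,8); WM=-1
i=5 t=8 v=3: → [8,12); WM=5; [0,4) fires=3
i=6 t=11 v=7: → [8,12); WM=5
i=7 t=13 v=2: → [12,16); WM=5
i=8 t=2 v=8: DROP (t<5-1); WM=10; [4,8) fires=2
i=9 t=16 v=4: → [16,20); WM=10
i=10 t=17 v=5: → [16,20); WM=10
i=11 t=17 v=7: → [16,20); WM=14; [8,12) fires=2
i=12 t=12 v=1: DROP (t<14-1); WM=14
i=13 t=16 v=8: → [16,20); WM=14

[0,4)=3 [4,8)=2 [8,12)=2 [12,16)=1 [16,20)=4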